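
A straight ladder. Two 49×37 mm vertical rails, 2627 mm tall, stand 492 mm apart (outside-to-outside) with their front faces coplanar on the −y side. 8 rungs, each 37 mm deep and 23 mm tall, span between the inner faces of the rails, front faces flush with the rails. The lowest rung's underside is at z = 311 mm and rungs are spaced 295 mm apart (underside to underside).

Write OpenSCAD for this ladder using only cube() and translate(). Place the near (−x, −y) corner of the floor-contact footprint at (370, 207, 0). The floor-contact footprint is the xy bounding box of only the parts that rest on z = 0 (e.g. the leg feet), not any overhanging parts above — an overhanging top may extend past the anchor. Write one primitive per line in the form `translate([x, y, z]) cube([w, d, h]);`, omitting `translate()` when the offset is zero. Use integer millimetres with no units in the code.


translate([370, 207, 0]) cube([49, 37, 2627]);
translate([813, 207, 0]) cube([49, 37, 2627]);
translate([419, 207, 311]) cube([394, 37, 23]);
translate([419, 207, 606]) cube([394, 37, 23]);
translate([419, 207, 901]) cube([394, 37, 23]);
translate([419, 207, 1196]) cube([394, 37, 23]);
translate([419, 207, 1491]) cube([394, 37, 23]);
translate([419, 207, 1786]) cube([394, 37, 23]);
translate([419, 207, 2081]) cube([394, 37, 23]);
translate([419, 207, 2376]) cube([394, 37, 23]);


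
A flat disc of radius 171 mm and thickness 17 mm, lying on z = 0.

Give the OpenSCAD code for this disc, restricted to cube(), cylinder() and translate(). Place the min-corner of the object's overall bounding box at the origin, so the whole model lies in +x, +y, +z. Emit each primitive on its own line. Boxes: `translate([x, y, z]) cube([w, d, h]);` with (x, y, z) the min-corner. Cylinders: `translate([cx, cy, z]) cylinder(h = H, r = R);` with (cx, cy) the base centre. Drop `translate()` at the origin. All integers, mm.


translate([171, 171, 0]) cylinder(h = 17, r = 171);


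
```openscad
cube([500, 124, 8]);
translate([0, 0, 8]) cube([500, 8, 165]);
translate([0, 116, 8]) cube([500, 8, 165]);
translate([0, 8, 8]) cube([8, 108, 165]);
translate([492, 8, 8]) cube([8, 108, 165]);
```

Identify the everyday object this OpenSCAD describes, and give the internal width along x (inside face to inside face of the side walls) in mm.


An open box. The internal width is 484 mm.

A 500×124 base slab with four walls standing on it — an open box. The base is 500 mm wide and the walls are 8 mm thick, so the internal width is 500 − 2 × 8 = 484 mm.


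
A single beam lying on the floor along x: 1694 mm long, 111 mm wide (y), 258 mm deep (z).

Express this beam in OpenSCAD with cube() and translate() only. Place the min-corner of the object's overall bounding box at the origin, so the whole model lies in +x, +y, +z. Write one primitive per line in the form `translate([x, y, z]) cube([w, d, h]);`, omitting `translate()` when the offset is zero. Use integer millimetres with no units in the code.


cube([1694, 111, 258]);


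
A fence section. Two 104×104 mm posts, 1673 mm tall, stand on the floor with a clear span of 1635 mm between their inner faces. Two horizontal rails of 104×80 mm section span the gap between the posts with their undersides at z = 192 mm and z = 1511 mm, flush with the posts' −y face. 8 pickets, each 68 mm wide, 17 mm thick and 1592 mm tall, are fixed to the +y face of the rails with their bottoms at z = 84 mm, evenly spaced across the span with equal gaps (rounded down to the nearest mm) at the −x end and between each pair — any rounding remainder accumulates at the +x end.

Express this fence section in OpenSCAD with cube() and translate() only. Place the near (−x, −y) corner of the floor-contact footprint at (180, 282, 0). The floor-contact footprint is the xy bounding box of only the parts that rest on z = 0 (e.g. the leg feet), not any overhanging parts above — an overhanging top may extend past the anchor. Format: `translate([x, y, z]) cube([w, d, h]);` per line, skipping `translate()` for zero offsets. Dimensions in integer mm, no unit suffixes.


translate([180, 282, 0]) cube([104, 104, 1673]);
translate([1919, 282, 0]) cube([104, 104, 1673]);
translate([284, 282, 192]) cube([1635, 104, 80]);
translate([284, 282, 1511]) cube([1635, 104, 80]);
translate([405, 386, 84]) cube([68, 17, 1592]);
translate([594, 386, 84]) cube([68, 17, 1592]);
translate([783, 386, 84]) cube([68, 17, 1592]);
translate([972, 386, 84]) cube([68, 17, 1592]);
translate([1161, 386, 84]) cube([68, 17, 1592]);
translate([1350, 386, 84]) cube([68, 17, 1592]);
translate([1539, 386, 84]) cube([68, 17, 1592]);
translate([1728, 386, 84]) cube([68, 17, 1592]);


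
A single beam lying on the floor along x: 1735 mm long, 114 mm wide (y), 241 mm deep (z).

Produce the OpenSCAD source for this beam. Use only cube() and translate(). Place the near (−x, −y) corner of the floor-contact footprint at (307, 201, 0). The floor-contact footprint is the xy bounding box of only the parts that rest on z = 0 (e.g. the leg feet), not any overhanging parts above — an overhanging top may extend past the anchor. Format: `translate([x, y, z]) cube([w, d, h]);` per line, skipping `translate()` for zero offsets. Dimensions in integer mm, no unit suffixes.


translate([307, 201, 0]) cube([1735, 114, 241]);


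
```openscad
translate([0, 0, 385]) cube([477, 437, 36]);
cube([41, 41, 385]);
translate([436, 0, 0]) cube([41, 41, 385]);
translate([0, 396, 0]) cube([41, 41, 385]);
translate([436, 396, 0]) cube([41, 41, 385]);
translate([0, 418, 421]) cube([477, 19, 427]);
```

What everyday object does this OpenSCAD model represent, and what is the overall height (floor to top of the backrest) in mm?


A chair. The overall height is 848 mm.

A slab on four corner posts with a tall panel at the back — a chair. The seat slab sits at z = 385 with thickness 36, and the 427 mm backrest starts at the seat top, so the overall height is 385 + 36 + 427 = 848 mm.


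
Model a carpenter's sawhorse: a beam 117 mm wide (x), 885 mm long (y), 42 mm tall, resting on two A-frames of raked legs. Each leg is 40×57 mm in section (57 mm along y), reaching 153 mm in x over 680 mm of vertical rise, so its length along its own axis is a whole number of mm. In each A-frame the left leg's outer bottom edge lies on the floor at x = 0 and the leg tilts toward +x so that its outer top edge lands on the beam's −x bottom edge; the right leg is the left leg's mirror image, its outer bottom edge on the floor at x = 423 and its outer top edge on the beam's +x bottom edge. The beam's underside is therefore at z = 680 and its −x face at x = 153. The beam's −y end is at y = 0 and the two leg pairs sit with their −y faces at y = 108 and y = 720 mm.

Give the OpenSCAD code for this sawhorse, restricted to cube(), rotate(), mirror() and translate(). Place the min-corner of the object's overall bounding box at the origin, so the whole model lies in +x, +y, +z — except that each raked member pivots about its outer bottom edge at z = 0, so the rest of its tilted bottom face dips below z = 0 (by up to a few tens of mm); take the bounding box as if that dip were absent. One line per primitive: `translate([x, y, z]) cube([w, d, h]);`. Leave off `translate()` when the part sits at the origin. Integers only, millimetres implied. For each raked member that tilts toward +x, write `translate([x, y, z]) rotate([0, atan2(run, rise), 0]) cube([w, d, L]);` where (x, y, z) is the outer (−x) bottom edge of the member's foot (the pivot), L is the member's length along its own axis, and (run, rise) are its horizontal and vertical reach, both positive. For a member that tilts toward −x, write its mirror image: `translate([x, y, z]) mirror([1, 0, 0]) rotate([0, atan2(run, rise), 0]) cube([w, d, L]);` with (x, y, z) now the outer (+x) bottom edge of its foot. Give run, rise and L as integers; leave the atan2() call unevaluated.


translate([153, 0, 680]) cube([117, 885, 42]);
translate([0, 108, 0]) rotate([0, atan2(153, 680), 0]) cube([40, 57, 697]);
translate([423, 108, 0]) mirror([1, 0, 0]) rotate([0, atan2(153, 680), 0]) cube([40, 57, 697]);
translate([0, 720, 0]) rotate([0, atan2(153, 680), 0]) cube([40, 57, 697]);
translate([423, 720, 0]) mirror([1, 0, 0]) rotate([0, atan2(153, 680), 0]) cube([40, 57, 697]);


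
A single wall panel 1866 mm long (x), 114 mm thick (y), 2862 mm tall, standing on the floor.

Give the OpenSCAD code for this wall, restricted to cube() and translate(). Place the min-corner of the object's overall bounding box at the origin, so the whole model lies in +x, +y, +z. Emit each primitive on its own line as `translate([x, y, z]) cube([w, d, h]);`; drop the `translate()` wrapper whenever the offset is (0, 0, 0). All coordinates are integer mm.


cube([1866, 114, 2862]);


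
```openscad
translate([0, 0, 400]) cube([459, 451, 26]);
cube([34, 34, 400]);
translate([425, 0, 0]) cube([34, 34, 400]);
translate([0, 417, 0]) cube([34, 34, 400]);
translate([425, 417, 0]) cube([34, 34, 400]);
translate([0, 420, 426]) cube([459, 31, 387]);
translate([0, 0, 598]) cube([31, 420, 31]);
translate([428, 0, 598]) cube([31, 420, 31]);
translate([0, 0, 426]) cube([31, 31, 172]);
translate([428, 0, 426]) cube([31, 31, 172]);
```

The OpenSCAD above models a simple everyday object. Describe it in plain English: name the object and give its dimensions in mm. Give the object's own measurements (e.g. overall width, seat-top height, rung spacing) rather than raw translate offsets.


A chair. The seat is a 459×451×26 mm slab with its top at z = 426 mm, on four 34×34 mm corner legs (flush with the seat edges, standing on z = 0). A flat backrest 31 mm thick, 387 mm tall, spans the full seat width and rises from the seat top along its +y edge, rear face flush with the rear of the seat. Two armrests of 31×31 mm section run along each side from the seat's front edge to the front of the backrest, top faces 203 mm above the seat top and outer faces flush with the seat's x-edges; a 31×31 mm post under the front of each armrest stands on the seat at the front corner.


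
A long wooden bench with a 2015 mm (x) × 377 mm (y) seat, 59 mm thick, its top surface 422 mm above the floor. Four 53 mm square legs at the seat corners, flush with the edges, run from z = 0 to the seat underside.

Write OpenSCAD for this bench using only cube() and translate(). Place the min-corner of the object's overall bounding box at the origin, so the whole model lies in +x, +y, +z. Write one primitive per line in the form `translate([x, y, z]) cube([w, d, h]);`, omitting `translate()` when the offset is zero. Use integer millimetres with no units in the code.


translate([0, 0, 363]) cube([2015, 377, 59]);
cube([53, 53, 363]);
translate([0, 324, 0]) cube([53, 53, 363]);
translate([1962, 0, 0]) cube([53, 53, 363]);
translate([1962, 324, 0]) cube([53, 53, 363]);


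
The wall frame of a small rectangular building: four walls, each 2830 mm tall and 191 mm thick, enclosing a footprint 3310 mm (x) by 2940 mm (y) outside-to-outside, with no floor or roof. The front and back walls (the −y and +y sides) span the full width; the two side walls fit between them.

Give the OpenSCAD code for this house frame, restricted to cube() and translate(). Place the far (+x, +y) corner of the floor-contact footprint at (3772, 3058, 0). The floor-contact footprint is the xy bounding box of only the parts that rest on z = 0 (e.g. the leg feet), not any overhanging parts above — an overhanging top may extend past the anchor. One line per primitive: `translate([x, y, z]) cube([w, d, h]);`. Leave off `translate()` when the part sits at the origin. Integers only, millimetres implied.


translate([462, 118, 0]) cube([3310, 191, 2830]);
translate([462, 2867, 0]) cube([3310, 191, 2830]);
translate([462, 309, 0]) cube([191, 2558, 2830]);
translate([3581, 309, 0]) cube([191, 2558, 2830]);


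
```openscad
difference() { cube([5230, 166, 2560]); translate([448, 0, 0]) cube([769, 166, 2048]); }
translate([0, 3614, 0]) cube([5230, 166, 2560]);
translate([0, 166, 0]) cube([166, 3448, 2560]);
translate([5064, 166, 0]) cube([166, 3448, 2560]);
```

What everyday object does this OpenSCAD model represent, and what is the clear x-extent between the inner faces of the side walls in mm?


A single room. The interior width is 4898 mm.

Four walls enclosing a rectangle with a door in the front wall — a room. Outside width 5230 minus two 166 mm walls gives 4898 mm.


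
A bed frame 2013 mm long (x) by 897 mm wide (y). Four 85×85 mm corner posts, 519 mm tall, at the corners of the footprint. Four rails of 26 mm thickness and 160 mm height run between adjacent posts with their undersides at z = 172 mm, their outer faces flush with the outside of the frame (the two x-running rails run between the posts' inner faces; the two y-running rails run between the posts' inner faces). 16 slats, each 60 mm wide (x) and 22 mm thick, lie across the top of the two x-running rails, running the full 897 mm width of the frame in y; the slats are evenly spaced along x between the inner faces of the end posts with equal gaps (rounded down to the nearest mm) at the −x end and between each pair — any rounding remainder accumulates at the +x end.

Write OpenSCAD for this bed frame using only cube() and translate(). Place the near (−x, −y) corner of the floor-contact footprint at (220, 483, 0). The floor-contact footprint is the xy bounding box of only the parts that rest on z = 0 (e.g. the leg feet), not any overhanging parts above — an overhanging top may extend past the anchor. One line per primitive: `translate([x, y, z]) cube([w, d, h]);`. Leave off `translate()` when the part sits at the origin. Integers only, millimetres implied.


translate([220, 483, 0]) cube([85, 85, 519]);
translate([220, 1295, 0]) cube([85, 85, 519]);
translate([2148, 483, 0]) cube([85, 85, 519]);
translate([2148, 1295, 0]) cube([85, 85, 519]);
translate([305, 483, 172]) cube([1843, 26, 160]);
translate([305, 1354, 172]) cube([1843, 26, 160]);
translate([220, 568, 172]) cube([26, 727, 160]);
translate([2207, 568, 172]) cube([26, 727, 160]);
translate([356, 483, 332]) cube([60, 897, 22]);
translate([467, 483, 332]) cube([60, 897, 22]);
translate([578, 483, 332]) cube([60, 897, 22]);
translate([689, 483, 332]) cube([60, 897, 22]);
translate([800, 483, 332]) cube([60, 897, 22]);
translate([911, 483, 332]) cube([60, 897, 22]);
translate([1022, 483, 332]) cube([60, 897, 22]);
translate([1133, 483, 332]) cube([60, 897, 22]);
translate([1244, 483, 332]) cube([60, 897, 22]);
translate([1355, 483, 332]) cube([60, 897, 22]);
translate([1466, 483, 332]) cube([60, 897, 22]);
translate([1577, 483, 332]) cube([60, 897, 22]);
translate([1688, 483, 332]) cube([60, 897, 22]);
translate([1799, 483, 332]) cube([60, 897, 22]);
translate([1910, 483, 332]) cube([60, 897, 22]);
translate([2021, 483, 332]) cube([60, 897, 22]);


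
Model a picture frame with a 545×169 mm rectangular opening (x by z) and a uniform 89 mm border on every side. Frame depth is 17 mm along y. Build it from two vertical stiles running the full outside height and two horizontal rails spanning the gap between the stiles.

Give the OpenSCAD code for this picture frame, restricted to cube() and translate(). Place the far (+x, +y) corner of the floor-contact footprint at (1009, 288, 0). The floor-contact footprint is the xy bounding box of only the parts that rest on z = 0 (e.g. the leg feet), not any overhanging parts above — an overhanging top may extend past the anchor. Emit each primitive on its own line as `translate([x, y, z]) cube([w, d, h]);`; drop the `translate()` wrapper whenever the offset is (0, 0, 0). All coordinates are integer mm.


translate([286, 271, 0]) cube([89, 17, 347]);
translate([920, 271, 0]) cube([89, 17, 347]);
translate([375, 271, 0]) cube([545, 17, 89]);
translate([375, 271, 258]) cube([545, 17, 89]);


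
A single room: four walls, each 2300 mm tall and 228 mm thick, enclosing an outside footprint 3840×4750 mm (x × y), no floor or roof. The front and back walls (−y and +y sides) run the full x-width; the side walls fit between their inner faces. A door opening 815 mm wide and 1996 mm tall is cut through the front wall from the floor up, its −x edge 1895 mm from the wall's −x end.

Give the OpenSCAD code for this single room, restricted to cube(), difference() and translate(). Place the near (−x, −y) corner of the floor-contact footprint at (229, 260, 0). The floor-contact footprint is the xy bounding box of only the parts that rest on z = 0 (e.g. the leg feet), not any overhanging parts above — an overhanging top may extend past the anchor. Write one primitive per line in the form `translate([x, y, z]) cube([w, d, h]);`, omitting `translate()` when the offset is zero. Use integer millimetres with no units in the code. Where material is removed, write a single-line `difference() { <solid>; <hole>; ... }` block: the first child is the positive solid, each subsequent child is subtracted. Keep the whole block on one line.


difference() { translate([229, 260, 0]) cube([3840, 228, 2300]); translate([2124, 260, 0]) cube([815, 228, 1996]); }
translate([229, 4782, 0]) cube([3840, 228, 2300]);
translate([229, 488, 0]) cube([228, 4294, 2300]);
translate([3841, 488, 0]) cube([228, 4294, 2300]);


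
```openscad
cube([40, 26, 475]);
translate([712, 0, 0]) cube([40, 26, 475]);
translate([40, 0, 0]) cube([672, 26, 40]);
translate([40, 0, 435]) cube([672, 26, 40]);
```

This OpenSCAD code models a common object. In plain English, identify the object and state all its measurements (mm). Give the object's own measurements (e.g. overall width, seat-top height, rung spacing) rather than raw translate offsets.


A rectangular picture frame lying in the x–z plane (depth along y). The opening is 672 mm wide (x) by 395 mm tall (z), surrounded by a border 40 mm wide on all four sides. The frame is 26 mm deep and is made of two full-height vertical stiles with two horizontal rails fitted between them.


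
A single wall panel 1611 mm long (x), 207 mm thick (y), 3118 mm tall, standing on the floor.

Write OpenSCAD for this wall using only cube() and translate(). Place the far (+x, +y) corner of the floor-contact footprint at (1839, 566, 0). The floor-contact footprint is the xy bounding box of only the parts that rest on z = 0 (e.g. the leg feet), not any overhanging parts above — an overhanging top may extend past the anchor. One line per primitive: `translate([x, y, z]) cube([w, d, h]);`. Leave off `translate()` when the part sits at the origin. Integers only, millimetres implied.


translate([228, 359, 0]) cube([1611, 207, 3118]);


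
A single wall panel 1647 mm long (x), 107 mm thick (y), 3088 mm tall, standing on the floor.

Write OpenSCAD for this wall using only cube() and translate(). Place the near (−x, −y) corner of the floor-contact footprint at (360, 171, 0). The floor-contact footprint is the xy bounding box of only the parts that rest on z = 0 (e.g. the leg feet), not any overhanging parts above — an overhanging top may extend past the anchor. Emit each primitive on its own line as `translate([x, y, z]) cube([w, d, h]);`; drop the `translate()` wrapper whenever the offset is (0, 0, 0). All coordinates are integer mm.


translate([360, 171, 0]) cube([1647, 107, 3088]);


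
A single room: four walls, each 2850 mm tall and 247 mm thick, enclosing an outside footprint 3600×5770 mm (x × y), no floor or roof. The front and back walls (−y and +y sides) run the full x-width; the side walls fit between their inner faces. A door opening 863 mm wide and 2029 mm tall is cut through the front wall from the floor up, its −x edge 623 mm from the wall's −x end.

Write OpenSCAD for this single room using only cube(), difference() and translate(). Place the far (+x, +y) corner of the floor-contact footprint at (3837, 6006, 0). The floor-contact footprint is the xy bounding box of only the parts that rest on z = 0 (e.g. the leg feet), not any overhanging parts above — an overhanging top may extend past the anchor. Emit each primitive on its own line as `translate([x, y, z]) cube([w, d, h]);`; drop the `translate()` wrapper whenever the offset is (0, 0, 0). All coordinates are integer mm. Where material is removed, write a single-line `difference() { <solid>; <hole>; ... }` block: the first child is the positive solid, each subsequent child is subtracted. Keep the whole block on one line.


difference() { translate([237, 236, 0]) cube([3600, 247, 2850]); translate([860, 236, 0]) cube([863, 247, 2029]); }
translate([237, 5759, 0]) cube([3600, 247, 2850]);
translate([237, 483, 0]) cube([247, 5276, 2850]);
translate([3590, 483, 0]) cube([247, 5276, 2850]);


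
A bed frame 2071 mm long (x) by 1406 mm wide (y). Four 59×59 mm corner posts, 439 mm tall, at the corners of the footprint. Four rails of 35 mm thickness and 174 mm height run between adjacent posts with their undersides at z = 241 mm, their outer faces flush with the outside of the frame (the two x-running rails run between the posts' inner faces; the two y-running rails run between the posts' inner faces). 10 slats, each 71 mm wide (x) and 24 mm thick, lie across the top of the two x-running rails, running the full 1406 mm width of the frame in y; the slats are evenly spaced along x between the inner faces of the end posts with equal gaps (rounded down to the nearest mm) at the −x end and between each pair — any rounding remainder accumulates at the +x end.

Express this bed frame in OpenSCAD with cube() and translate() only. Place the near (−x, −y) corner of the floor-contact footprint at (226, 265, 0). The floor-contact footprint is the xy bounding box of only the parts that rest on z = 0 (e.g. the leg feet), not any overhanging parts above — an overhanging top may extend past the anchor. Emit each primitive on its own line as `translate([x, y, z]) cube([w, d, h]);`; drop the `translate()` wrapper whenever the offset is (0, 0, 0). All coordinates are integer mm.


translate([226, 265, 0]) cube([59, 59, 439]);
translate([226, 1612, 0]) cube([59, 59, 439]);
translate([2238, 265, 0]) cube([59, 59, 439]);
translate([2238, 1612, 0]) cube([59, 59, 439]);
translate([285, 265, 241]) cube([1953, 35, 174]);
translate([285, 1636, 241]) cube([1953, 35, 174]);
translate([226, 324, 241]) cube([35, 1288, 174]);
translate([2262, 324, 241]) cube([35, 1288, 174]);
translate([398, 265, 415]) cube([71, 1406, 24]);
translate([582, 265, 415]) cube([71, 1406, 24]);
translate([766, 265, 415]) cube([71, 1406, 24]);
translate([950, 265, 415]) cube([71, 1406, 24]);
translate([1134, 265, 415]) cube([71, 1406, 24]);
translate([1318, 265, 415]) cube([71, 1406, 24]);
translate([1502, 265, 415]) cube([71, 1406, 24]);
translate([1686, 265, 415]) cube([71, 1406, 24]);
translate([1870, 265, 415]) cube([71, 1406, 24]);
translate([2054, 265, 415]) cube([71, 1406, 24]);


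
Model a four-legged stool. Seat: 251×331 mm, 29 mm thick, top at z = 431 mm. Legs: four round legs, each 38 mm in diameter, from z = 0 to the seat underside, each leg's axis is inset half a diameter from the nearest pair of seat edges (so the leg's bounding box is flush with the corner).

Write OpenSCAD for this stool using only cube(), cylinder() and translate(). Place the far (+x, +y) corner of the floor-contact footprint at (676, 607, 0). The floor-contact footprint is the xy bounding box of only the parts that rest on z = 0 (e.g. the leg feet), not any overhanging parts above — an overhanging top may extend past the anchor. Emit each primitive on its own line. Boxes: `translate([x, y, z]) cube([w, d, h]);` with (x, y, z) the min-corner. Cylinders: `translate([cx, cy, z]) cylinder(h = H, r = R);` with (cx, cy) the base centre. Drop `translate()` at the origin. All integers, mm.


// leg_h = 431 - 29 = 402
translate([425, 276, 402]) cube([251, 331, 29]);
translate([444, 295, 0]) cylinder(h = 402, r = 19);
translate([657, 295, 0]) cylinder(h = 402, r = 19);
translate([444, 588, 0]) cylinder(h = 402, r = 19);
translate([657, 588, 0]) cylinder(h = 402, r = 19);


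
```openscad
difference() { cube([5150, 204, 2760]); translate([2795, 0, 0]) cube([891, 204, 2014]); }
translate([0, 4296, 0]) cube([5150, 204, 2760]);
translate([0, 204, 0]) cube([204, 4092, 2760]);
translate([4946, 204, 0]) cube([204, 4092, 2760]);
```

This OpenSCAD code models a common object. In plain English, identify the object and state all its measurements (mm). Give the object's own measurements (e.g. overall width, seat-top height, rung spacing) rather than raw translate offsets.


A single room: four walls, each 2760 mm tall and 204 mm thick, enclosing an outside footprint 5150×4500 mm (x × y), no floor or roof. The front and back walls (−y and +y sides) run the full x-width; the side walls fit between their inner faces. A door opening 891 mm wide and 2014 mm tall is cut through the front wall from the floor up, its −x edge 2795 mm from the wall's −x end.


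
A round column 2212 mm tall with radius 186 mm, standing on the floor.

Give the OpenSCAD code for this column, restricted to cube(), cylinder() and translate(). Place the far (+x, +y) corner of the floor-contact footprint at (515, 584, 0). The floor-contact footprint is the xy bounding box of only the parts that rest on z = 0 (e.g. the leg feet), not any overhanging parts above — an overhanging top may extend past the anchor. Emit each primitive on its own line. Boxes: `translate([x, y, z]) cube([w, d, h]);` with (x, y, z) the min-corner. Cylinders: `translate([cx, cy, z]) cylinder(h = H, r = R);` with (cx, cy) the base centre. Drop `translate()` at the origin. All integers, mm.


translate([329, 398, 0]) cylinder(h = 2212, r = 186);


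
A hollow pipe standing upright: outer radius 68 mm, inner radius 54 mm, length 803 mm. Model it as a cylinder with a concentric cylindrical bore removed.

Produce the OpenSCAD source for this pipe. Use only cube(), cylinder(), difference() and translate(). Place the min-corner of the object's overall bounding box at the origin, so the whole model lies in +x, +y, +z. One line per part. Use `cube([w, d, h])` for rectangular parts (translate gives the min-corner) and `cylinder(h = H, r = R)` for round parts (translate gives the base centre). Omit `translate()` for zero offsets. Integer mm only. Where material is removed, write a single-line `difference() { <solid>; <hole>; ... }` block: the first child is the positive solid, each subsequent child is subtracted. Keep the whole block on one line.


difference() { translate([68, 68, 0]) cylinder(h = 803, r = 68); translate([68, 68, 0]) cylinder(h = 803, r = 54); }


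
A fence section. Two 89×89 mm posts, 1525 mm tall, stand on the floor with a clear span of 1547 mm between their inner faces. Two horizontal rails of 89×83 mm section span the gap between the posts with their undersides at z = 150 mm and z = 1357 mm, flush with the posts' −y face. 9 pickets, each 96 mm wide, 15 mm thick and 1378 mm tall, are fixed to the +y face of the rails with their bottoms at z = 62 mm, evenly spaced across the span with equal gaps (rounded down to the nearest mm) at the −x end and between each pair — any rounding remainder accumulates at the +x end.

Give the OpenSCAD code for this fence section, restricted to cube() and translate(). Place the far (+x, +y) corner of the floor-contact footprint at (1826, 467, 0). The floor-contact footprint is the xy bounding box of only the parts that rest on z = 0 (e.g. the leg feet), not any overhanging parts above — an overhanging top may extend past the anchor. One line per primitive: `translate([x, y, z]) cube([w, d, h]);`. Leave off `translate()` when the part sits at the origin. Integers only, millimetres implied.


translate([101, 378, 0]) cube([89, 89, 1525]);
translate([1737, 378, 0]) cube([89, 89, 1525]);
translate([190, 378, 150]) cube([1547, 89, 83]);
translate([190, 378, 1357]) cube([1547, 89, 83]);
translate([258, 467, 62]) cube([96, 15, 1378]);
translate([422, 467, 62]) cube([96, 15, 1378]);
translate([586, 467, 62]) cube([96, 15, 1378]);
translate([750, 467, 62]) cube([96, 15, 1378]);
translate([914, 467, 62]) cube([96, 15, 1378]);
translate([1078, 467, 62]) cube([96, 15, 1378]);
translate([1242, 467, 62]) cube([96, 15, 1378]);
translate([1406, 467, 62]) cube([96, 15, 1378]);
translate([1570, 467, 62]) cube([96, 15, 1378]);


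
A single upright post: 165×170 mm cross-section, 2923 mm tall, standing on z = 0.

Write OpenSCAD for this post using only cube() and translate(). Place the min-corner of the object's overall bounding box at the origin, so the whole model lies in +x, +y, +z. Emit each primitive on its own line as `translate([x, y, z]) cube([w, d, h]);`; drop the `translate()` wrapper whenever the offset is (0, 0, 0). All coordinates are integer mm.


cube([165, 170, 2923]);


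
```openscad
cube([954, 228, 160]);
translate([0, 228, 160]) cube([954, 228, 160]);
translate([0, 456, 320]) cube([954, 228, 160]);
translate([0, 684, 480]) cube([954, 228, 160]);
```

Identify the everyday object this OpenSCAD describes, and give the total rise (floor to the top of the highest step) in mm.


A staircase. The total rise is 640 mm.

4 identical blocks, each offset up and back from the previous — a staircase. Each step is 160 mm tall and there are 4 of them, so the total rise is 4 × 160 = 640 mm.


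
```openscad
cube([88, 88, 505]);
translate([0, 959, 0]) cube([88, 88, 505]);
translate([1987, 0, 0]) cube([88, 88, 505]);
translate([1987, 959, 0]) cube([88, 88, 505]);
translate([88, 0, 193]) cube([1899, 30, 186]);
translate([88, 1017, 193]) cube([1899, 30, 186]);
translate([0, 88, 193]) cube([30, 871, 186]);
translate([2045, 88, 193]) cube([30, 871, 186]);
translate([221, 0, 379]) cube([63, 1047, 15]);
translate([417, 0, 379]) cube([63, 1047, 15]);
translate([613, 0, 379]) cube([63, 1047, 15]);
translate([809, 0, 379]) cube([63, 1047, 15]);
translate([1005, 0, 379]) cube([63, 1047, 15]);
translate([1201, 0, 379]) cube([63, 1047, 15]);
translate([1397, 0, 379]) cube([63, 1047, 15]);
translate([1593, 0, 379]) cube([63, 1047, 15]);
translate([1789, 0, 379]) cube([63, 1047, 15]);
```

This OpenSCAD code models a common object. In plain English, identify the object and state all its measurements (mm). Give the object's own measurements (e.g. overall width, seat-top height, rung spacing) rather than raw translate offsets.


A bed frame 2075 mm long (x) by 1047 mm wide (y). Four 88×88 mm corner posts, 505 mm tall, at the corners of the footprint. Four rails of 30 mm thickness and 186 mm height run between adjacent posts with their undersides at z = 193 mm, their outer faces flush with the outside of the frame (the two x-running rails run between the posts' inner faces; the two y-running rails run between the posts' inner faces). 9 slats, each 63 mm wide (x) and 15 mm thick, lie across the top of the two x-running rails, running the full 1047 mm width of the frame in y; along x they sit between the end posts with a 133 mm gap after the −x posts and between neighbouring slats, leaving 135 mm before the +x posts.


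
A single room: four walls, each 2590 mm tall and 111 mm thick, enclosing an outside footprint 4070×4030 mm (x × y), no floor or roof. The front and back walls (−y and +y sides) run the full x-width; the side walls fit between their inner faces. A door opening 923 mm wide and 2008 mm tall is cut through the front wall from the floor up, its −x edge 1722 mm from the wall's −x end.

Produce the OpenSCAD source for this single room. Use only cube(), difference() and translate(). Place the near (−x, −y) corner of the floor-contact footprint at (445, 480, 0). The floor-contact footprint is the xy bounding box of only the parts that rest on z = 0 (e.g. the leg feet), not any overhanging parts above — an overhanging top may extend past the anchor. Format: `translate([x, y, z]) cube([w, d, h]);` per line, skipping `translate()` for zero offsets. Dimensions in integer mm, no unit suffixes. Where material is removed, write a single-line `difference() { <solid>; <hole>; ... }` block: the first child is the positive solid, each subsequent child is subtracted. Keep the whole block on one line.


difference() { translate([445, 480, 0]) cube([4070, 111, 2590]); translate([2167, 480, 0]) cube([923, 111, 2008]); }
translate([445, 4399, 0]) cube([4070, 111, 2590]);
translate([445, 591, 0]) cube([111, 3808, 2590]);
translate([4404, 591, 0]) cube([111, 3808, 2590]);


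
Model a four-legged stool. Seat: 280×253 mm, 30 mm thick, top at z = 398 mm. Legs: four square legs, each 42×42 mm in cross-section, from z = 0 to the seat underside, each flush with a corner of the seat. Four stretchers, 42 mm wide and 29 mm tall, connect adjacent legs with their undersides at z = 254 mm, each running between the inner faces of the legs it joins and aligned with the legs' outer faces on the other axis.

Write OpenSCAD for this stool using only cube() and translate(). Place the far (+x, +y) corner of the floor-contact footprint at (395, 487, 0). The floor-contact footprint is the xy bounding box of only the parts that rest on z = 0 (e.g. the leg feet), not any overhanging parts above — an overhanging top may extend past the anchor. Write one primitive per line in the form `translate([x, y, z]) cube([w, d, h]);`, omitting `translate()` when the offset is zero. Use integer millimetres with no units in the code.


// leg_h = 398 - 30 = 368
// stretcher span = 280 - 2*42 = 196
translate([115, 234, 368]) cube([280, 253, 30]);
translate([115, 234, 0]) cube([42, 42, 368]);
translate([353, 234, 0]) cube([42, 42, 368]);
translate([115, 445, 0]) cube([42, 42, 368]);
translate([353, 445, 0]) cube([42, 42, 368]);
translate([157, 234, 254]) cube([196, 42, 29]);
translate([157, 445, 254]) cube([196, 42, 29]);
translate([115, 276, 254]) cube([42, 169, 29]);
translate([353, 276, 254]) cube([42, 169, 29]);


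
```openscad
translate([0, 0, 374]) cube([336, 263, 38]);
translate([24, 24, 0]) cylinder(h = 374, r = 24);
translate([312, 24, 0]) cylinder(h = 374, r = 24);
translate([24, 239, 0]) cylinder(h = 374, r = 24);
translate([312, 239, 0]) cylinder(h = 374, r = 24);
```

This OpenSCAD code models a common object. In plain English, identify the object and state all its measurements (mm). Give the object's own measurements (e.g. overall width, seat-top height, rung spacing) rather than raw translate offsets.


A simple wooden stool: a rectangular seat 336 mm (x) by 263 mm (y), 38 mm thick, top face at z = 412 mm, on four round legs, each 48 mm in diameter. The legs rest on z = 0, each leg's axis is inset half a diameter from the nearest pair of seat edges (so the leg's bounding box is flush with the corner).


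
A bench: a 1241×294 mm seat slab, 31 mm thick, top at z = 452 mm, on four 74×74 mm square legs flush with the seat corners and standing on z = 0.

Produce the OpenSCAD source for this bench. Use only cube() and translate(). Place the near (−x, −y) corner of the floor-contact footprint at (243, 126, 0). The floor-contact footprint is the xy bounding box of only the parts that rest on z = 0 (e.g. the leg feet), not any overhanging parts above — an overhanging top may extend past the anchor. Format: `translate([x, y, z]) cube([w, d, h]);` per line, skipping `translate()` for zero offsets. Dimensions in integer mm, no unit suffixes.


translate([243, 126, 421]) cube([1241, 294, 31]);
translate([243, 126, 0]) cube([74, 74, 421]);
translate([243, 346, 0]) cube([74, 74, 421]);
translate([1410, 126, 0]) cube([74, 74, 421]);
translate([1410, 346, 0]) cube([74, 74, 421]);


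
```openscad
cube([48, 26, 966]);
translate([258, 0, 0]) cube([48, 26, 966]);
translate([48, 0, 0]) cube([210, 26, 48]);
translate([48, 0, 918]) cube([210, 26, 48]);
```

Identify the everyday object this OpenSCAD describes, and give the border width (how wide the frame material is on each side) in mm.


A picture frame. The border width is 48 mm.

Four thin pieces enclosing a rectangular opening — a picture frame. The two full-height stiles are 966 mm tall; the top rail sits at z = 918 and is 48 mm tall, so the border above the opening is 966 − 918 = 48 mm, matching the stile x-width.


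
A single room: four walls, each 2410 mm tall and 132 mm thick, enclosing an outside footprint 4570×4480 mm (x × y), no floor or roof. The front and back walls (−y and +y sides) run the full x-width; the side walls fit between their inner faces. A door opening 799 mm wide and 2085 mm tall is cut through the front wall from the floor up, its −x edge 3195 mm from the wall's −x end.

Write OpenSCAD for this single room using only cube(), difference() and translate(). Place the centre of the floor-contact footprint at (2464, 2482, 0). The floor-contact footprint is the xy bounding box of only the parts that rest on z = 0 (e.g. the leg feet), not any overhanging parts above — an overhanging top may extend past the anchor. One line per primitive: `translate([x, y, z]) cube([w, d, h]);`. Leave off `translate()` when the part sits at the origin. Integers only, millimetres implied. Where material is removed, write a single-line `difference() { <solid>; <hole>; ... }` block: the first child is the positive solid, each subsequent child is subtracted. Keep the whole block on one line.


difference() { translate([179, 242, 0]) cube([4570, 132, 2410]); translate([3374, 242, 0]) cube([799, 132, 2085]); }
translate([179, 4590, 0]) cube([4570, 132, 2410]);
translate([179, 374, 0]) cube([132, 4216, 2410]);
translate([4617, 374, 0]) cube([132, 4216, 2410]);


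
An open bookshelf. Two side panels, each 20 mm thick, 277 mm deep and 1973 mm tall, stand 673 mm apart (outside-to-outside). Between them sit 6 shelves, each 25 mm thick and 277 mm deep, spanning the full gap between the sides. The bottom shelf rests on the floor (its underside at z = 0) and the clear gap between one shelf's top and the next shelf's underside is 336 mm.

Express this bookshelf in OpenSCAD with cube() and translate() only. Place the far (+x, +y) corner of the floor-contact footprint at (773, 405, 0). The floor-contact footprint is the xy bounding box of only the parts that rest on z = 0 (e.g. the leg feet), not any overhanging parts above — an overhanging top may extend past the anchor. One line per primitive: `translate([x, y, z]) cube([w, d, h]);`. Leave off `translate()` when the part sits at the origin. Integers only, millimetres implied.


translate([100, 128, 0]) cube([20, 277, 1973]);
translate([753, 128, 0]) cube([20, 277, 1973]);
translate([120, 128, 0]) cube([633, 277, 25]);
translate([120, 128, 361]) cube([633, 277, 25]);
translate([120, 128, 722]) cube([633, 277, 25]);
translate([120, 128, 1083]) cube([633, 277, 25]);
translate([120, 128, 1444]) cube([633, 277, 25]);
translate([120, 128, 1805]) cube([633, 277, 25]);


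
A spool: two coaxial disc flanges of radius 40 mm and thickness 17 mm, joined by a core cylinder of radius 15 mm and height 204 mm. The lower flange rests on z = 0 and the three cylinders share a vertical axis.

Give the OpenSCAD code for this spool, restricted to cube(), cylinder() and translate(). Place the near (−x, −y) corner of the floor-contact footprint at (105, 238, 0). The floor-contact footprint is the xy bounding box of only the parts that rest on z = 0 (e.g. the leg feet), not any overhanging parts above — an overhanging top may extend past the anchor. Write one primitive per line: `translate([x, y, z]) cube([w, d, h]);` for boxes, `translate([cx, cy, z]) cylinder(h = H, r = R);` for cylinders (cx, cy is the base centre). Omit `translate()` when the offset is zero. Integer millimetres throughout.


translate([145, 278, 0]) cylinder(h = 17, r = 40);
translate([145, 278, 17]) cylinder(h = 204, r = 15);
translate([145, 278, 221]) cylinder(h = 17, r = 40);


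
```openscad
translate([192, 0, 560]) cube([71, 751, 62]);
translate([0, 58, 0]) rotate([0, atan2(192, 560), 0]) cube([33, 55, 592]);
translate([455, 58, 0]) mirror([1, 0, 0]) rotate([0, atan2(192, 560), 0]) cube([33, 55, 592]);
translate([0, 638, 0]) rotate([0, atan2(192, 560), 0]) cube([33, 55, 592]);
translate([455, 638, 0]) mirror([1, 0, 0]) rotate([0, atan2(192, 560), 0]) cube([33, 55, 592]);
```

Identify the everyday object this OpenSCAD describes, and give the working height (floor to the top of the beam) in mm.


A sawhorse. The overall height is 622 mm.

A beam across two mirrored pairs of raked legs — a sawhorse. The beam's underside is at z = 560 (matching the legs' vertical rise in atan2(192, 560)) and the beam is 62 mm tall, so its top is at 560 + 62 = 622 mm. The raked legs top out at the beam's underside, so that is the highest point.
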